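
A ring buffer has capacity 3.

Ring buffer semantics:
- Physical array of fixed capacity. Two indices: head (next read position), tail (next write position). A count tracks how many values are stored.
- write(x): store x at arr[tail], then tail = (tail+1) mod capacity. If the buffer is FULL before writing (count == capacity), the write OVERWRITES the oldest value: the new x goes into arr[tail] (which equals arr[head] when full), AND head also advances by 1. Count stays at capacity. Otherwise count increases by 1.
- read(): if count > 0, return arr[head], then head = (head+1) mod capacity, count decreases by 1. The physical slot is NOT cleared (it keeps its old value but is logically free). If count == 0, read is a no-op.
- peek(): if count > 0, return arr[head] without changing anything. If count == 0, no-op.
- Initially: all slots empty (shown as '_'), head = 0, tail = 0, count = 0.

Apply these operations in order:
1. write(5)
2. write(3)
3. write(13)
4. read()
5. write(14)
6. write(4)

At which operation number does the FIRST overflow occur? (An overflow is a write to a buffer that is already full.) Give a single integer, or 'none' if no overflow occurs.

After op 1 (write(5)): arr=[5 _ _] head=0 tail=1 count=1
After op 2 (write(3)): arr=[5 3 _] head=0 tail=2 count=2
After op 3 (write(13)): arr=[5 3 13] head=0 tail=0 count=3
After op 4 (read()): arr=[5 3 13] head=1 tail=0 count=2
After op 5 (write(14)): arr=[14 3 13] head=1 tail=1 count=3
After op 6 (write(4)): arr=[14 4 13] head=2 tail=2 count=3

Answer: 6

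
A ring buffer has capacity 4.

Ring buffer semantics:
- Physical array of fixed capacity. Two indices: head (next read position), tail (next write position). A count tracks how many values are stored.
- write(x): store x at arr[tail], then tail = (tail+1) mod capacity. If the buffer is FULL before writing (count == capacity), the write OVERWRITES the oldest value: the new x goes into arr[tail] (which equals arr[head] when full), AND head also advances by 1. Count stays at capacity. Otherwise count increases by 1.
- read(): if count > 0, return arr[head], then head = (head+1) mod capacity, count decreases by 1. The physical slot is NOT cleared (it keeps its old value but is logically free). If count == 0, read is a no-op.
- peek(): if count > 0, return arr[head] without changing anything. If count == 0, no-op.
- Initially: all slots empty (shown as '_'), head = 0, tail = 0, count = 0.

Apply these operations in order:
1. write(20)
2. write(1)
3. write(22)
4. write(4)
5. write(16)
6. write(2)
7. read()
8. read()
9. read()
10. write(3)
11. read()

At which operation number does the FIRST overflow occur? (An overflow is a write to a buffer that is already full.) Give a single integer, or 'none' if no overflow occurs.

After op 1 (write(20)): arr=[20 _ _ _] head=0 tail=1 count=1
After op 2 (write(1)): arr=[20 1 _ _] head=0 tail=2 count=2
After op 3 (write(22)): arr=[20 1 22 _] head=0 tail=3 count=3
After op 4 (write(4)): arr=[20 1 22 4] head=0 tail=0 count=4
After op 5 (write(16)): arr=[16 1 22 4] head=1 tail=1 count=4
After op 6 (write(2)): arr=[16 2 22 4] head=2 tail=2 count=4
After op 7 (read()): arr=[16 2 22 4] head=3 tail=2 count=3
After op 8 (read()): arr=[16 2 22 4] head=0 tail=2 count=2
After op 9 (read()): arr=[16 2 22 4] head=1 tail=2 count=1
After op 10 (write(3)): arr=[16 2 3 4] head=1 tail=3 count=2
After op 11 (read()): arr=[16 2 3 4] head=2 tail=3 count=1

Answer: 5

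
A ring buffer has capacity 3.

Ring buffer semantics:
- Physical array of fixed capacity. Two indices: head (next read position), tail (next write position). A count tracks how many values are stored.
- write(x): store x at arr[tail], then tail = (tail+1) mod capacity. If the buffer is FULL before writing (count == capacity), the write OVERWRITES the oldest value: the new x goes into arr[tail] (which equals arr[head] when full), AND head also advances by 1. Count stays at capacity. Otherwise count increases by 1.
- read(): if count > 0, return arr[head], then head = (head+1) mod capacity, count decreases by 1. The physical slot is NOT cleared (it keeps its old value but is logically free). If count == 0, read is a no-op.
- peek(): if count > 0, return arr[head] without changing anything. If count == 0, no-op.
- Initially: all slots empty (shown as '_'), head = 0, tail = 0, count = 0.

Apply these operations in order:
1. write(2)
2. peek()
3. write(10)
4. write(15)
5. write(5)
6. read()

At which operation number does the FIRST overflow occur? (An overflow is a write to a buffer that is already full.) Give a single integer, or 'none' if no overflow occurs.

Answer: 5

Derivation:
After op 1 (write(2)): arr=[2 _ _] head=0 tail=1 count=1
After op 2 (peek()): arr=[2 _ _] head=0 tail=1 count=1
After op 3 (write(10)): arr=[2 10 _] head=0 tail=2 count=2
After op 4 (write(15)): arr=[2 10 15] head=0 tail=0 count=3
After op 5 (write(5)): arr=[5 10 15] head=1 tail=1 count=3
After op 6 (read()): arr=[5 10 15] head=2 tail=1 count=2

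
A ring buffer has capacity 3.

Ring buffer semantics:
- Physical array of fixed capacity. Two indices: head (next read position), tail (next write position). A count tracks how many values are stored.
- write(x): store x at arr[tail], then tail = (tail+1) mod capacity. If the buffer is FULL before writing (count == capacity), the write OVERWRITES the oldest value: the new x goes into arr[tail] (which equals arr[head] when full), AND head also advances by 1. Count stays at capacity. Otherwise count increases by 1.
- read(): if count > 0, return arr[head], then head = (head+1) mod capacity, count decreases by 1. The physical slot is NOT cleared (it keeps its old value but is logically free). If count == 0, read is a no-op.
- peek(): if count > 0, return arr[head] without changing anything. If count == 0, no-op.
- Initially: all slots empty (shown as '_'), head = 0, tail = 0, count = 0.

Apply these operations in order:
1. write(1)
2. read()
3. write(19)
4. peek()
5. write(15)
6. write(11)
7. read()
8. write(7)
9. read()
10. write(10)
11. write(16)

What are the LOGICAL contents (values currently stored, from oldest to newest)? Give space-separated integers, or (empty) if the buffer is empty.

After op 1 (write(1)): arr=[1 _ _] head=0 tail=1 count=1
After op 2 (read()): arr=[1 _ _] head=1 tail=1 count=0
After op 3 (write(19)): arr=[1 19 _] head=1 tail=2 count=1
After op 4 (peek()): arr=[1 19 _] head=1 tail=2 count=1
After op 5 (write(15)): arr=[1 19 15] head=1 tail=0 count=2
After op 6 (write(11)): arr=[11 19 15] head=1 tail=1 count=3
After op 7 (read()): arr=[11 19 15] head=2 tail=1 count=2
After op 8 (write(7)): arr=[11 7 15] head=2 tail=2 count=3
After op 9 (read()): arr=[11 7 15] head=0 tail=2 count=2
After op 10 (write(10)): arr=[11 7 10] head=0 tail=0 count=3
After op 11 (write(16)): arr=[16 7 10] head=1 tail=1 count=3

Answer: 7 10 16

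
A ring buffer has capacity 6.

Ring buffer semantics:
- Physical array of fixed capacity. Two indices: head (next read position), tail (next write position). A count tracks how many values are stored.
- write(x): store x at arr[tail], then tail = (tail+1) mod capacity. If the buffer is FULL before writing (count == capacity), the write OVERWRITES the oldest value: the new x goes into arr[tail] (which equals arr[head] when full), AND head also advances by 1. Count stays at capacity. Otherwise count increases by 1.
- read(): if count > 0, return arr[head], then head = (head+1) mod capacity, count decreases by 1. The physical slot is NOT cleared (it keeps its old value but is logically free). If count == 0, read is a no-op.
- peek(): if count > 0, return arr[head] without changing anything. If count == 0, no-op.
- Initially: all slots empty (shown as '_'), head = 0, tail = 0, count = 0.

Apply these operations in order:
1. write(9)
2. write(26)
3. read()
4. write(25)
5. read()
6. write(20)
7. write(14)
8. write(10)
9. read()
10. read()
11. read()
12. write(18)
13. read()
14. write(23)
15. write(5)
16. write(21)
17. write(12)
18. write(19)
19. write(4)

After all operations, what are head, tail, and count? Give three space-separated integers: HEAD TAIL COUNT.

After op 1 (write(9)): arr=[9 _ _ _ _ _] head=0 tail=1 count=1
After op 2 (write(26)): arr=[9 26 _ _ _ _] head=0 tail=2 count=2
After op 3 (read()): arr=[9 26 _ _ _ _] head=1 tail=2 count=1
After op 4 (write(25)): arr=[9 26 25 _ _ _] head=1 tail=3 count=2
After op 5 (read()): arr=[9 26 25 _ _ _] head=2 tail=3 count=1
After op 6 (write(20)): arr=[9 26 25 20 _ _] head=2 tail=4 count=2
After op 7 (write(14)): arr=[9 26 25 20 14 _] head=2 tail=5 count=3
After op 8 (write(10)): arr=[9 26 25 20 14 10] head=2 tail=0 count=4
After op 9 (read()): arr=[9 26 25 20 14 10] head=3 tail=0 count=3
After op 10 (read()): arr=[9 26 25 20 14 10] head=4 tail=0 count=2
After op 11 (read()): arr=[9 26 25 20 14 10] head=5 tail=0 count=1
After op 12 (write(18)): arr=[18 26 25 20 14 10] head=5 tail=1 count=2
After op 13 (read()): arr=[18 26 25 20 14 10] head=0 tail=1 count=1
After op 14 (write(23)): arr=[18 23 25 20 14 10] head=0 tail=2 count=2
After op 15 (write(5)): arr=[18 23 5 20 14 10] head=0 tail=3 count=3
After op 16 (write(21)): arr=[18 23 5 21 14 10] head=0 tail=4 count=4
After op 17 (write(12)): arr=[18 23 5 21 12 10] head=0 tail=5 count=5
After op 18 (write(19)): arr=[18 23 5 21 12 19] head=0 tail=0 count=6
After op 19 (write(4)): arr=[4 23 5 21 12 19] head=1 tail=1 count=6

Answer: 1 1 6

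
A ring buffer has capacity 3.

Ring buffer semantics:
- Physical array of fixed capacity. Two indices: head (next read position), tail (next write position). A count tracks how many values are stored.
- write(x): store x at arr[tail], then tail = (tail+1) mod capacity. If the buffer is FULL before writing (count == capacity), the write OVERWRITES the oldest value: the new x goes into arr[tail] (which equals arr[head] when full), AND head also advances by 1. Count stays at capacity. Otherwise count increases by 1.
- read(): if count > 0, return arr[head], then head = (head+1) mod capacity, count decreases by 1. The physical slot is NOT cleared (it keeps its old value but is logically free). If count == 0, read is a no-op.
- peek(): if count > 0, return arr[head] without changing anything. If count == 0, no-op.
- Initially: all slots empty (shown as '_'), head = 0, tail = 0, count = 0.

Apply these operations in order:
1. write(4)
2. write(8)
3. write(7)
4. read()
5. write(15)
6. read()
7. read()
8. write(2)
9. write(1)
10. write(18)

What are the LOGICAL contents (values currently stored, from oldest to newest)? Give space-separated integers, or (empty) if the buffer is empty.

After op 1 (write(4)): arr=[4 _ _] head=0 tail=1 count=1
After op 2 (write(8)): arr=[4 8 _] head=0 tail=2 count=2
After op 3 (write(7)): arr=[4 8 7] head=0 tail=0 count=3
After op 4 (read()): arr=[4 8 7] head=1 tail=0 count=2
After op 5 (write(15)): arr=[15 8 7] head=1 tail=1 count=3
After op 6 (read()): arr=[15 8 7] head=2 tail=1 count=2
After op 7 (read()): arr=[15 8 7] head=0 tail=1 count=1
After op 8 (write(2)): arr=[15 2 7] head=0 tail=2 count=2
After op 9 (write(1)): arr=[15 2 1] head=0 tail=0 count=3
After op 10 (write(18)): arr=[18 2 1] head=1 tail=1 count=3

Answer: 2 1 18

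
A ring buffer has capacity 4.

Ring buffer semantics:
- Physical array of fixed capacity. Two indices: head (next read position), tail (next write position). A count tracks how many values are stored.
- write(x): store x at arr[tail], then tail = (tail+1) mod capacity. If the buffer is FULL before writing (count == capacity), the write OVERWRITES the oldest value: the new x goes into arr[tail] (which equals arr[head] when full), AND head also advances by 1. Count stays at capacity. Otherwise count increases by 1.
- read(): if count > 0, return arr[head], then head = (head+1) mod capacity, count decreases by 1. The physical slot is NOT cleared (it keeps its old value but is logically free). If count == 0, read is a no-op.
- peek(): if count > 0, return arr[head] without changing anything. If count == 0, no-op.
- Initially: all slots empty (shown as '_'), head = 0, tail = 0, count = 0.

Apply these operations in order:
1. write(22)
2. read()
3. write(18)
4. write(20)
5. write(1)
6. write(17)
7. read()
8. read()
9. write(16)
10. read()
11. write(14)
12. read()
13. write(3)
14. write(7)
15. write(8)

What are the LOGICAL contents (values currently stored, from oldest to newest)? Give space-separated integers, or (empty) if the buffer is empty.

Answer: 14 3 7 8

Derivation:
After op 1 (write(22)): arr=[22 _ _ _] head=0 tail=1 count=1
After op 2 (read()): arr=[22 _ _ _] head=1 tail=1 count=0
After op 3 (write(18)): arr=[22 18 _ _] head=1 tail=2 count=1
After op 4 (write(20)): arr=[22 18 20 _] head=1 tail=3 count=2
After op 5 (write(1)): arr=[22 18 20 1] head=1 tail=0 count=3
After op 6 (write(17)): arr=[17 18 20 1] head=1 tail=1 count=4
After op 7 (read()): arr=[17 18 20 1] head=2 tail=1 count=3
After op 8 (read()): arr=[17 18 20 1] head=3 tail=1 count=2
After op 9 (write(16)): arr=[17 16 20 1] head=3 tail=2 count=3
After op 10 (read()): arr=[17 16 20 1] head=0 tail=2 count=2
After op 11 (write(14)): arr=[17 16 14 1] head=0 tail=3 count=3
After op 12 (read()): arr=[17 16 14 1] head=1 tail=3 count=2
After op 13 (write(3)): arr=[17 16 14 3] head=1 tail=0 count=3
After op 14 (write(7)): arr=[7 16 14 3] head=1 tail=1 count=4
After op 15 (write(8)): arr=[7 8 14 3] head=2 tail=2 count=4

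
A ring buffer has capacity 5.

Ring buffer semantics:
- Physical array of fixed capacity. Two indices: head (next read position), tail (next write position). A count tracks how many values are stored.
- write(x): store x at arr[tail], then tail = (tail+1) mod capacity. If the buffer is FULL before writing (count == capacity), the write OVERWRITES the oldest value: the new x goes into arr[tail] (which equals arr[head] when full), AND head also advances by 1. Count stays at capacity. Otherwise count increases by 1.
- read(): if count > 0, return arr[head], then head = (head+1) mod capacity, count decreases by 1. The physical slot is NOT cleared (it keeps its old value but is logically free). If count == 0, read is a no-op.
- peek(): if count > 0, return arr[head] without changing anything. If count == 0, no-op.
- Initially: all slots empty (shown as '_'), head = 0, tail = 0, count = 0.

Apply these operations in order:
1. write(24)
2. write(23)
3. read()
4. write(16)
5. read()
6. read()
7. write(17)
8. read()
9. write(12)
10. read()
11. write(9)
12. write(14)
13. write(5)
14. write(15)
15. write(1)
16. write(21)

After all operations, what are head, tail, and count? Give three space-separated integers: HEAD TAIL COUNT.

Answer: 1 1 5

Derivation:
After op 1 (write(24)): arr=[24 _ _ _ _] head=0 tail=1 count=1
After op 2 (write(23)): arr=[24 23 _ _ _] head=0 tail=2 count=2
After op 3 (read()): arr=[24 23 _ _ _] head=1 tail=2 count=1
After op 4 (write(16)): arr=[24 23 16 _ _] head=1 tail=3 count=2
After op 5 (read()): arr=[24 23 16 _ _] head=2 tail=3 count=1
After op 6 (read()): arr=[24 23 16 _ _] head=3 tail=3 count=0
After op 7 (write(17)): arr=[24 23 16 17 _] head=3 tail=4 count=1
After op 8 (read()): arr=[24 23 16 17 _] head=4 tail=4 count=0
After op 9 (write(12)): arr=[24 23 16 17 12] head=4 tail=0 count=1
After op 10 (read()): arr=[24 23 16 17 12] head=0 tail=0 count=0
After op 11 (write(9)): arr=[9 23 16 17 12] head=0 tail=1 count=1
After op 12 (write(14)): arr=[9 14 16 17 12] head=0 tail=2 count=2
After op 13 (write(5)): arr=[9 14 5 17 12] head=0 tail=3 count=3
After op 14 (write(15)): arr=[9 14 5 15 12] head=0 tail=4 count=4
After op 15 (write(1)): arr=[9 14 5 15 1] head=0 tail=0 count=5
After op 16 (write(21)): arr=[21 14 5 15 1] head=1 tail=1 count=5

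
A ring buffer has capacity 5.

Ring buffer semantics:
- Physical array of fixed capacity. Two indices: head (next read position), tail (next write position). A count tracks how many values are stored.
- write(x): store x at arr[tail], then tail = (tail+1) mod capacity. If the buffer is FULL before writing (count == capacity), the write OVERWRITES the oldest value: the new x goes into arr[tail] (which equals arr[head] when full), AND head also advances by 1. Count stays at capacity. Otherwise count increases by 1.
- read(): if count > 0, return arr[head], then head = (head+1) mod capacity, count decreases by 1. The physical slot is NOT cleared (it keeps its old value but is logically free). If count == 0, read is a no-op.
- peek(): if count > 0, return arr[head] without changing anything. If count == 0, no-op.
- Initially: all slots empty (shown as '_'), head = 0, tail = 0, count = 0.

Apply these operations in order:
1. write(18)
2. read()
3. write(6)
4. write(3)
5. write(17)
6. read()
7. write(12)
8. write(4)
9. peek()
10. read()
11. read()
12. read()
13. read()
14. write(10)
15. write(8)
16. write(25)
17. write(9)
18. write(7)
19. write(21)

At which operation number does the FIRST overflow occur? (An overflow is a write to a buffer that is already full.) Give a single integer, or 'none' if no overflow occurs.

Answer: 19

Derivation:
After op 1 (write(18)): arr=[18 _ _ _ _] head=0 tail=1 count=1
After op 2 (read()): arr=[18 _ _ _ _] head=1 tail=1 count=0
After op 3 (write(6)): arr=[18 6 _ _ _] head=1 tail=2 count=1
After op 4 (write(3)): arr=[18 6 3 _ _] head=1 tail=3 count=2
After op 5 (write(17)): arr=[18 6 3 17 _] head=1 tail=4 count=3
After op 6 (read()): arr=[18 6 3 17 _] head=2 tail=4 count=2
After op 7 (write(12)): arr=[18 6 3 17 12] head=2 tail=0 count=3
After op 8 (write(4)): arr=[4 6 3 17 12] head=2 tail=1 count=4
After op 9 (peek()): arr=[4 6 3 17 12] head=2 tail=1 count=4
After op 10 (read()): arr=[4 6 3 17 12] head=3 tail=1 count=3
After op 11 (read()): arr=[4 6 3 17 12] head=4 tail=1 count=2
After op 12 (read()): arr=[4 6 3 17 12] head=0 tail=1 count=1
After op 13 (read()): arr=[4 6 3 17 12] head=1 tail=1 count=0
After op 14 (write(10)): arr=[4 10 3 17 12] head=1 tail=2 count=1
After op 15 (write(8)): arr=[4 10 8 17 12] head=1 tail=3 count=2
After op 16 (write(25)): arr=[4 10 8 25 12] head=1 tail=4 count=3
After op 17 (write(9)): arr=[4 10 8 25 9] head=1 tail=0 count=4
After op 18 (write(7)): arr=[7 10 8 25 9] head=1 tail=1 count=5
After op 19 (write(21)): arr=[7 21 8 25 9] head=2 tail=2 count=5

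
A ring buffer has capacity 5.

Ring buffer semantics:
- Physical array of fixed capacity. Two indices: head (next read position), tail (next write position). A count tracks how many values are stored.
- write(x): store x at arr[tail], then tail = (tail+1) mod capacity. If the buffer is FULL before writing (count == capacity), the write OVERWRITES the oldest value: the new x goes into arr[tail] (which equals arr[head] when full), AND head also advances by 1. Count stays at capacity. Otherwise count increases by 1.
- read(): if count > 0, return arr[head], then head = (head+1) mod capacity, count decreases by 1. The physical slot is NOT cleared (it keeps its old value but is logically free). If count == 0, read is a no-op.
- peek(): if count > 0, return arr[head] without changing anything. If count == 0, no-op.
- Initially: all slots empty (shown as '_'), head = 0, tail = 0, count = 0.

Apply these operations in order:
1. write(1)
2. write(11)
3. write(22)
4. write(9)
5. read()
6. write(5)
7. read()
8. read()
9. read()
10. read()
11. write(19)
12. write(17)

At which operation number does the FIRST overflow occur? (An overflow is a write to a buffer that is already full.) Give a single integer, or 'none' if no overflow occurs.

After op 1 (write(1)): arr=[1 _ _ _ _] head=0 tail=1 count=1
After op 2 (write(11)): arr=[1 11 _ _ _] head=0 tail=2 count=2
After op 3 (write(22)): arr=[1 11 22 _ _] head=0 tail=3 count=3
After op 4 (write(9)): arr=[1 11 22 9 _] head=0 tail=4 count=4
After op 5 (read()): arr=[1 11 22 9 _] head=1 tail=4 count=3
After op 6 (write(5)): arr=[1 11 22 9 5] head=1 tail=0 count=4
After op 7 (read()): arr=[1 11 22 9 5] head=2 tail=0 count=3
After op 8 (read()): arr=[1 11 22 9 5] head=3 tail=0 count=2
After op 9 (read()): arr=[1 11 22 9 5] head=4 tail=0 count=1
After op 10 (read()): arr=[1 11 22 9 5] head=0 tail=0 count=0
After op 11 (write(19)): arr=[19 11 22 9 5] head=0 tail=1 count=1
After op 12 (write(17)): arr=[19 17 22 9 5] head=0 tail=2 count=2

Answer: none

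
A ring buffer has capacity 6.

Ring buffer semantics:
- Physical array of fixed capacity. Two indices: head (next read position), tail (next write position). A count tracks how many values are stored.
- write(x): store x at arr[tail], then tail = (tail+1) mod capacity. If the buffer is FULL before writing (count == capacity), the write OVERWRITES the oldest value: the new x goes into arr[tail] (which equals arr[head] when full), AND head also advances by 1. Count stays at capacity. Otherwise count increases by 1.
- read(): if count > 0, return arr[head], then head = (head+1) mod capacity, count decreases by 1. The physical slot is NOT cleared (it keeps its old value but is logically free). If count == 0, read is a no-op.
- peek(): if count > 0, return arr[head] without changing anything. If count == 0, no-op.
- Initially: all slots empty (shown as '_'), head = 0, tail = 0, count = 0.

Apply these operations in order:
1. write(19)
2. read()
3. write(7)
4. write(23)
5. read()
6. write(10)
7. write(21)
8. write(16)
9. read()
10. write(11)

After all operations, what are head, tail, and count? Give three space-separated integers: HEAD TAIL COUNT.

Answer: 3 1 4

Derivation:
After op 1 (write(19)): arr=[19 _ _ _ _ _] head=0 tail=1 count=1
After op 2 (read()): arr=[19 _ _ _ _ _] head=1 tail=1 count=0
After op 3 (write(7)): arr=[19 7 _ _ _ _] head=1 tail=2 count=1
After op 4 (write(23)): arr=[19 7 23 _ _ _] head=1 tail=3 count=2
After op 5 (read()): arr=[19 7 23 _ _ _] head=2 tail=3 count=1
After op 6 (write(10)): arr=[19 7 23 10 _ _] head=2 tail=4 count=2
After op 7 (write(21)): arr=[19 7 23 10 21 _] head=2 tail=5 count=3
After op 8 (write(16)): arr=[19 7 23 10 21 16] head=2 tail=0 count=4
After op 9 (read()): arr=[19 7 23 10 21 16] head=3 tail=0 count=3
After op 10 (write(11)): arr=[11 7 23 10 21 16] head=3 tail=1 count=4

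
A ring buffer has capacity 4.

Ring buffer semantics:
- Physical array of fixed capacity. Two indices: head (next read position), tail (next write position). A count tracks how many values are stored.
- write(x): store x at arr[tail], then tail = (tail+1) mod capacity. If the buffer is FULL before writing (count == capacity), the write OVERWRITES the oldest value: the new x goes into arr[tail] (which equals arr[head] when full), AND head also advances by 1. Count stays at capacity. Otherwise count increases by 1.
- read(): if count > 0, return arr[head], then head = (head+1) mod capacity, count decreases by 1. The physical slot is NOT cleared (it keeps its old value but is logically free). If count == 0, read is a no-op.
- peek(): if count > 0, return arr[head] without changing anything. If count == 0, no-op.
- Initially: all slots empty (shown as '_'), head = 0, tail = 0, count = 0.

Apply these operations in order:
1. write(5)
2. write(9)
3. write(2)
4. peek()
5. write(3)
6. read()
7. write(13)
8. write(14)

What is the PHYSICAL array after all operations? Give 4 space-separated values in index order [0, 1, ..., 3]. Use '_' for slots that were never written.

Answer: 13 14 2 3

Derivation:
After op 1 (write(5)): arr=[5 _ _ _] head=0 tail=1 count=1
After op 2 (write(9)): arr=[5 9 _ _] head=0 tail=2 count=2
After op 3 (write(2)): arr=[5 9 2 _] head=0 tail=3 count=3
After op 4 (peek()): arr=[5 9 2 _] head=0 tail=3 count=3
After op 5 (write(3)): arr=[5 9 2 3] head=0 tail=0 count=4
After op 6 (read()): arr=[5 9 2 3] head=1 tail=0 count=3
After op 7 (write(13)): arr=[13 9 2 3] head=1 tail=1 count=4
After op 8 (write(14)): arr=[13 14 2 3] head=2 tail=2 count=4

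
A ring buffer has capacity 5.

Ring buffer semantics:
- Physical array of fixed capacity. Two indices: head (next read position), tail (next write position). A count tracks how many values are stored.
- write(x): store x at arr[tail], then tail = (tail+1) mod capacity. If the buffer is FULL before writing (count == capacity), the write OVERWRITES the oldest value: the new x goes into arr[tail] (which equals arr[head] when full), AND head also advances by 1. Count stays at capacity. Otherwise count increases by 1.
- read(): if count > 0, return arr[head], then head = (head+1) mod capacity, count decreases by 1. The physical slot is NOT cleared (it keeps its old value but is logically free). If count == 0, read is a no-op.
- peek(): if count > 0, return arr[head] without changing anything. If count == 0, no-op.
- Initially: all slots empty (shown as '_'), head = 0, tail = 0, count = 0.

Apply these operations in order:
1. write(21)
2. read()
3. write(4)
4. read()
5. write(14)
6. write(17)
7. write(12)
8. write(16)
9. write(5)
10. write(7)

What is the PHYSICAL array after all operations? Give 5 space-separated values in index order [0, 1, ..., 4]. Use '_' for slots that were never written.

After op 1 (write(21)): arr=[21 _ _ _ _] head=0 tail=1 count=1
After op 2 (read()): arr=[21 _ _ _ _] head=1 tail=1 count=0
After op 3 (write(4)): arr=[21 4 _ _ _] head=1 tail=2 count=1
After op 4 (read()): arr=[21 4 _ _ _] head=2 tail=2 count=0
After op 5 (write(14)): arr=[21 4 14 _ _] head=2 tail=3 count=1
After op 6 (write(17)): arr=[21 4 14 17 _] head=2 tail=4 count=2
After op 7 (write(12)): arr=[21 4 14 17 12] head=2 tail=0 count=3
After op 8 (write(16)): arr=[16 4 14 17 12] head=2 tail=1 count=4
After op 9 (write(5)): arr=[16 5 14 17 12] head=2 tail=2 count=5
After op 10 (write(7)): arr=[16 5 7 17 12] head=3 tail=3 count=5

Answer: 16 5 7 17 12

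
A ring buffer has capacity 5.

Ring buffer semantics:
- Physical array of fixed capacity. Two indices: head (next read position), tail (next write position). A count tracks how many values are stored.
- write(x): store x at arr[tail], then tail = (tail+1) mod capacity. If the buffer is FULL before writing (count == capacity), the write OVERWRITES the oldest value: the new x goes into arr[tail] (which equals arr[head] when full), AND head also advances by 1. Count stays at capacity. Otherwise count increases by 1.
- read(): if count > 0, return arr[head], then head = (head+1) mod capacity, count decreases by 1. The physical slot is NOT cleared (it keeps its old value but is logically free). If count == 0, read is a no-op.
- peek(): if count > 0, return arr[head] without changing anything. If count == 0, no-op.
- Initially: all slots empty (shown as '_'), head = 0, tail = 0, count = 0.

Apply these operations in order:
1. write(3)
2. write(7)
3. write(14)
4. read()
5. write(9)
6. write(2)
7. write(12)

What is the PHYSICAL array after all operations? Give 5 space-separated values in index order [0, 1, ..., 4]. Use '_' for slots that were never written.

Answer: 12 7 14 9 2

Derivation:
After op 1 (write(3)): arr=[3 _ _ _ _] head=0 tail=1 count=1
After op 2 (write(7)): arr=[3 7 _ _ _] head=0 tail=2 count=2
After op 3 (write(14)): arr=[3 7 14 _ _] head=0 tail=3 count=3
After op 4 (read()): arr=[3 7 14 _ _] head=1 tail=3 count=2
After op 5 (write(9)): arr=[3 7 14 9 _] head=1 tail=4 count=3
After op 6 (write(2)): arr=[3 7 14 9 2] head=1 tail=0 count=4
After op 7 (write(12)): arr=[12 7 14 9 2] head=1 tail=1 count=5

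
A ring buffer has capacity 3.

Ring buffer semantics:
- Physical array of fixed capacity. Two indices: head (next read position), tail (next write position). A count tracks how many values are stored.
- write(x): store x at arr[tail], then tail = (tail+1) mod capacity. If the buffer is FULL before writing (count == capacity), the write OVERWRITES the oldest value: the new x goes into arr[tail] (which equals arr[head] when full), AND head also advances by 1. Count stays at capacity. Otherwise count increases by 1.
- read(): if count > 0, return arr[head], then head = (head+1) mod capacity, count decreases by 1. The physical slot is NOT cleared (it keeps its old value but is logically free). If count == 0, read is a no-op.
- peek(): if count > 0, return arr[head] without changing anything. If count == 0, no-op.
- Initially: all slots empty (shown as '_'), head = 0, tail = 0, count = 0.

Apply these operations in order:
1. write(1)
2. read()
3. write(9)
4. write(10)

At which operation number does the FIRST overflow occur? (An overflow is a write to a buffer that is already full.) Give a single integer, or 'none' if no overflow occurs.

Answer: none

Derivation:
After op 1 (write(1)): arr=[1 _ _] head=0 tail=1 count=1
After op 2 (read()): arr=[1 _ _] head=1 tail=1 count=0
After op 3 (write(9)): arr=[1 9 _] head=1 tail=2 count=1
After op 4 (write(10)): arr=[1 9 10] head=1 tail=0 count=2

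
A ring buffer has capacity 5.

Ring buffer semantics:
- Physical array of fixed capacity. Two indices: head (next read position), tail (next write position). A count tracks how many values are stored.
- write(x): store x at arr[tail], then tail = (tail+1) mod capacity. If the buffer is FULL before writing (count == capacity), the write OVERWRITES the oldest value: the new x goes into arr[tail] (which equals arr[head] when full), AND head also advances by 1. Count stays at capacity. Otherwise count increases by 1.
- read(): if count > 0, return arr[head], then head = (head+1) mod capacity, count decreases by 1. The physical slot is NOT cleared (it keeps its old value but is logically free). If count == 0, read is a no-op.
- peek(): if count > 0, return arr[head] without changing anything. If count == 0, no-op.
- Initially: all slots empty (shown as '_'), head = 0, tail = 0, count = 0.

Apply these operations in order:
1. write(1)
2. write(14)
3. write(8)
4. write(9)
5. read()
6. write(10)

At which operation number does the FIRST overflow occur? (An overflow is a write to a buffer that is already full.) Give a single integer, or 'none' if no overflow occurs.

After op 1 (write(1)): arr=[1 _ _ _ _] head=0 tail=1 count=1
After op 2 (write(14)): arr=[1 14 _ _ _] head=0 tail=2 count=2
After op 3 (write(8)): arr=[1 14 8 _ _] head=0 tail=3 count=3
After op 4 (write(9)): arr=[1 14 8 9 _] head=0 tail=4 count=4
After op 5 (read()): arr=[1 14 8 9 _] head=1 tail=4 count=3
After op 6 (write(10)): arr=[1 14 8 9 10] head=1 tail=0 count=4

Answer: none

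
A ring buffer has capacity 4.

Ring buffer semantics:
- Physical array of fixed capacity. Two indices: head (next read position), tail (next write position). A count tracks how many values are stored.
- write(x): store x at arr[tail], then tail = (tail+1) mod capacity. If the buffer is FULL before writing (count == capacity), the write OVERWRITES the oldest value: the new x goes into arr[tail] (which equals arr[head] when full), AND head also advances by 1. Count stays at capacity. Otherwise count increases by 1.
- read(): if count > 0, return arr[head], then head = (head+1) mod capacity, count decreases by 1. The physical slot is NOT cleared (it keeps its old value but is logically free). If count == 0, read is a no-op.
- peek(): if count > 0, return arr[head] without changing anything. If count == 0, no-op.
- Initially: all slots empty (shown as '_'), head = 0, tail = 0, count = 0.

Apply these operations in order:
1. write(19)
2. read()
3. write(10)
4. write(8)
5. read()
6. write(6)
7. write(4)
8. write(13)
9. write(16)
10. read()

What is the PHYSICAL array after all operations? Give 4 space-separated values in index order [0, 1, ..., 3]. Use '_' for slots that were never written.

After op 1 (write(19)): arr=[19 _ _ _] head=0 tail=1 count=1
After op 2 (read()): arr=[19 _ _ _] head=1 tail=1 count=0
After op 3 (write(10)): arr=[19 10 _ _] head=1 tail=2 count=1
After op 4 (write(8)): arr=[19 10 8 _] head=1 tail=3 count=2
After op 5 (read()): arr=[19 10 8 _] head=2 tail=3 count=1
After op 6 (write(6)): arr=[19 10 8 6] head=2 tail=0 count=2
After op 7 (write(4)): arr=[4 10 8 6] head=2 tail=1 count=3
After op 8 (write(13)): arr=[4 13 8 6] head=2 tail=2 count=4
After op 9 (write(16)): arr=[4 13 16 6] head=3 tail=3 count=4
After op 10 (read()): arr=[4 13 16 6] head=0 tail=3 count=3

Answer: 4 13 16 6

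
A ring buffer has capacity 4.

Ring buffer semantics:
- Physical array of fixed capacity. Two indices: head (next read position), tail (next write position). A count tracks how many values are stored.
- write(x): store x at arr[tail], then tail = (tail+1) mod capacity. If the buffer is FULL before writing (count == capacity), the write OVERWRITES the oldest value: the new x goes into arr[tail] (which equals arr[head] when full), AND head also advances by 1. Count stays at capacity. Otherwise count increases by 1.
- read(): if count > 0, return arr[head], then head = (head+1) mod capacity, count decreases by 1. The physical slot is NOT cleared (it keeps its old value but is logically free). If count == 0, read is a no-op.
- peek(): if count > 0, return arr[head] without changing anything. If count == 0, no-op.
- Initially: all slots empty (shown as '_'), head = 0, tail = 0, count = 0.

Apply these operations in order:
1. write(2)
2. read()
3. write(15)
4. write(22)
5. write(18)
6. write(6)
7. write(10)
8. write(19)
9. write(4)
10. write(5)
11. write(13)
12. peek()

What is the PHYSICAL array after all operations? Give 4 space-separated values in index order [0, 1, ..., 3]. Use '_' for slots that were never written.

Answer: 5 13 19 4

Derivation:
After op 1 (write(2)): arr=[2 _ _ _] head=0 tail=1 count=1
After op 2 (read()): arr=[2 _ _ _] head=1 tail=1 count=0
After op 3 (write(15)): arr=[2 15 _ _] head=1 tail=2 count=1
After op 4 (write(22)): arr=[2 15 22 _] head=1 tail=3 count=2
After op 5 (write(18)): arr=[2 15 22 18] head=1 tail=0 count=3
After op 6 (write(6)): arr=[6 15 22 18] head=1 tail=1 count=4
After op 7 (write(10)): arr=[6 10 22 18] head=2 tail=2 count=4
After op 8 (write(19)): arr=[6 10 19 18] head=3 tail=3 count=4
After op 9 (write(4)): arr=[6 10 19 4] head=0 tail=0 count=4
After op 10 (write(5)): arr=[5 10 19 4] head=1 tail=1 count=4
After op 11 (write(13)): arr=[5 13 19 4] head=2 tail=2 count=4
After op 12 (peek()): arr=[5 13 19 4] head=2 tail=2 count=4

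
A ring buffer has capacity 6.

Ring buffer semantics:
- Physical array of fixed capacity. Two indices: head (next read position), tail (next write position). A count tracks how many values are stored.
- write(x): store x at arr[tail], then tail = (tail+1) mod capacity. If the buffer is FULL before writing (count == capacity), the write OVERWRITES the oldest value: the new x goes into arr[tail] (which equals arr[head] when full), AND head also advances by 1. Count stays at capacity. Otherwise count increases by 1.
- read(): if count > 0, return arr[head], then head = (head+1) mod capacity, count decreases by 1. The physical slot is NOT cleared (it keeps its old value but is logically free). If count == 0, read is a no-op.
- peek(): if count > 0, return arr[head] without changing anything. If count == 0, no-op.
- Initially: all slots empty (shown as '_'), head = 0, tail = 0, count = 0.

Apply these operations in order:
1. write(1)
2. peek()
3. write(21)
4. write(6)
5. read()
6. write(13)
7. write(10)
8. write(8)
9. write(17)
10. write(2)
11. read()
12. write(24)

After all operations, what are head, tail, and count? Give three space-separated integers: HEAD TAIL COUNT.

Answer: 3 3 6

Derivation:
After op 1 (write(1)): arr=[1 _ _ _ _ _] head=0 tail=1 count=1
After op 2 (peek()): arr=[1 _ _ _ _ _] head=0 tail=1 count=1
After op 3 (write(21)): arr=[1 21 _ _ _ _] head=0 tail=2 count=2
After op 4 (write(6)): arr=[1 21 6 _ _ _] head=0 tail=3 count=3
After op 5 (read()): arr=[1 21 6 _ _ _] head=1 tail=3 count=2
After op 6 (write(13)): arr=[1 21 6 13 _ _] head=1 tail=4 count=3
After op 7 (write(10)): arr=[1 21 6 13 10 _] head=1 tail=5 count=4
After op 8 (write(8)): arr=[1 21 6 13 10 8] head=1 tail=0 count=5
After op 9 (write(17)): arr=[17 21 6 13 10 8] head=1 tail=1 count=6
After op 10 (write(2)): arr=[17 2 6 13 10 8] head=2 tail=2 count=6
After op 11 (read()): arr=[17 2 6 13 10 8] head=3 tail=2 count=5
After op 12 (write(24)): arr=[17 2 24 13 10 8] head=3 tail=3 count=6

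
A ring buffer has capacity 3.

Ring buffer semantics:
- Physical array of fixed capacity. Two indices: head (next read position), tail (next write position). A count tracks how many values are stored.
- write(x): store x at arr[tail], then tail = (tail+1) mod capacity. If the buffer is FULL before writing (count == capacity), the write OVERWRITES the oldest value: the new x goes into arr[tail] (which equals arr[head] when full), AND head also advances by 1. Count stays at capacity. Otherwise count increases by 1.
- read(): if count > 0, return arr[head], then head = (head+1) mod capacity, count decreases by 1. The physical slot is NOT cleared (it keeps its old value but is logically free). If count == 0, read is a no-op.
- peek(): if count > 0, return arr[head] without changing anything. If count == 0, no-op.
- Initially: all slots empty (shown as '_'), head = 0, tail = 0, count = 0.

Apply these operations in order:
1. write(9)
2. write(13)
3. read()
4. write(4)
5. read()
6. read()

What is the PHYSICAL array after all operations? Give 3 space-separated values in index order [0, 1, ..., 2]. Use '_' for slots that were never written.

After op 1 (write(9)): arr=[9 _ _] head=0 tail=1 count=1
After op 2 (write(13)): arr=[9 13 _] head=0 tail=2 count=2
After op 3 (read()): arr=[9 13 _] head=1 tail=2 count=1
After op 4 (write(4)): arr=[9 13 4] head=1 tail=0 count=2
After op 5 (read()): arr=[9 13 4] head=2 tail=0 count=1
After op 6 (read()): arr=[9 13 4] head=0 tail=0 count=0

Answer: 9 13 4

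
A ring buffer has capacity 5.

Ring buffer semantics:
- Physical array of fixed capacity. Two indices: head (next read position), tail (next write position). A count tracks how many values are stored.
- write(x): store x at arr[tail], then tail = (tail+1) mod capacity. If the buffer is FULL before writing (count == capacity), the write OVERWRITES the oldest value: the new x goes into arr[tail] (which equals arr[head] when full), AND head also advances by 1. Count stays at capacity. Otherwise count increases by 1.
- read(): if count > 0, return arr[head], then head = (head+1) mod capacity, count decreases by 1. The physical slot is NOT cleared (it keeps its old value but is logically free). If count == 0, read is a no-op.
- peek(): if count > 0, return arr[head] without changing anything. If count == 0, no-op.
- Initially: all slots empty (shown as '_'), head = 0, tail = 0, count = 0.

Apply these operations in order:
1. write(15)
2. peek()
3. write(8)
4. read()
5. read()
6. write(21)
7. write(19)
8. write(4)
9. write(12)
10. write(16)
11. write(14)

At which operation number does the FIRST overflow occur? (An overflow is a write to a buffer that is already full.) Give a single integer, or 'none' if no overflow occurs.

After op 1 (write(15)): arr=[15 _ _ _ _] head=0 tail=1 count=1
After op 2 (peek()): arr=[15 _ _ _ _] head=0 tail=1 count=1
After op 3 (write(8)): arr=[15 8 _ _ _] head=0 tail=2 count=2
After op 4 (read()): arr=[15 8 _ _ _] head=1 tail=2 count=1
After op 5 (read()): arr=[15 8 _ _ _] head=2 tail=2 count=0
After op 6 (write(21)): arr=[15 8 21 _ _] head=2 tail=3 count=1
After op 7 (write(19)): arr=[15 8 21 19 _] head=2 tail=4 count=2
After op 8 (write(4)): arr=[15 8 21 19 4] head=2 tail=0 count=3
After op 9 (write(12)): arr=[12 8 21 19 4] head=2 tail=1 count=4
After op 10 (write(16)): arr=[12 16 21 19 4] head=2 tail=2 count=5
After op 11 (write(14)): arr=[12 16 14 19 4] head=3 tail=3 count=5

Answer: 11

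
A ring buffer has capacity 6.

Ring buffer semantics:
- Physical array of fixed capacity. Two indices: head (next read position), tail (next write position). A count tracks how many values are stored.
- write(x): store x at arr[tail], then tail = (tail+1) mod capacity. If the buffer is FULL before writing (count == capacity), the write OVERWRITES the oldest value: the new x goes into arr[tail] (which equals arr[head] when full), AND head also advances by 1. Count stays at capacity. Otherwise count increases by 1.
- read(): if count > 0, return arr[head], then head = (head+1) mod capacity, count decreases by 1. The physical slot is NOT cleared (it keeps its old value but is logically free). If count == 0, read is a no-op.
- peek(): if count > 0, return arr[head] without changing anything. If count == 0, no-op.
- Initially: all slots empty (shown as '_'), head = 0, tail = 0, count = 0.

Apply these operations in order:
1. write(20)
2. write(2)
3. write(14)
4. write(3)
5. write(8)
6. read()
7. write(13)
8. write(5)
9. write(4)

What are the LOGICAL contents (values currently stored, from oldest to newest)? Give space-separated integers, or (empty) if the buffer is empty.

After op 1 (write(20)): arr=[20 _ _ _ _ _] head=0 tail=1 count=1
After op 2 (write(2)): arr=[20 2 _ _ _ _] head=0 tail=2 count=2
After op 3 (write(14)): arr=[20 2 14 _ _ _] head=0 tail=3 count=3
After op 4 (write(3)): arr=[20 2 14 3 _ _] head=0 tail=4 count=4
After op 5 (write(8)): arr=[20 2 14 3 8 _] head=0 tail=5 count=5
After op 6 (read()): arr=[20 2 14 3 8 _] head=1 tail=5 count=4
After op 7 (write(13)): arr=[20 2 14 3 8 13] head=1 tail=0 count=5
After op 8 (write(5)): arr=[5 2 14 3 8 13] head=1 tail=1 count=6
After op 9 (write(4)): arr=[5 4 14 3 8 13] head=2 tail=2 count=6

Answer: 14 3 8 13 5 4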